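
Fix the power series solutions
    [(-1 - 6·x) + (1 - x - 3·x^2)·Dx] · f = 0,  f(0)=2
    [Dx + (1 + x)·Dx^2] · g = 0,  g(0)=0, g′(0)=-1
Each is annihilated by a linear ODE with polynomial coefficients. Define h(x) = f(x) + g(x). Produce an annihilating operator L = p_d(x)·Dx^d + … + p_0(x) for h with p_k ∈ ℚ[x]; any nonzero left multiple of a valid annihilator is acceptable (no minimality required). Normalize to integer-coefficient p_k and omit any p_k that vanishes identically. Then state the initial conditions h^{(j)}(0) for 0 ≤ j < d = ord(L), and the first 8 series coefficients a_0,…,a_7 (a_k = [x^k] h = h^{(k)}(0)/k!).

L = (58 + 350·x + 636·x^2 + 756·x^3 + 324·x^4)·Dx + (40 + 364·x + 976·x^2 + 1632·x^3 + 1530·x^4 + 540·x^5)·Dx^2 + (-9 - 31·x - 27·x^2 + 115·x^3 + 345·x^4 + 333·x^5 + 108·x^6)·Dx^3  (order 3).
h: a_k = 2, 1, 17/2, 41/3, 153/4, 399/5, 1165/6, 3037/7, …
ICs: h(0) = 2, h′(0) = 1, h′′(0) = 17.

f: a_k = 2, 2, 8, 14, 38, 80, 194, 434, …
g: a_k = 0, -1, 1/2, -1/3, 1/4, -1/5, 1/6, -1/7, …
h₀=f+g: left-lcm gives L₀, ord ≤ 3.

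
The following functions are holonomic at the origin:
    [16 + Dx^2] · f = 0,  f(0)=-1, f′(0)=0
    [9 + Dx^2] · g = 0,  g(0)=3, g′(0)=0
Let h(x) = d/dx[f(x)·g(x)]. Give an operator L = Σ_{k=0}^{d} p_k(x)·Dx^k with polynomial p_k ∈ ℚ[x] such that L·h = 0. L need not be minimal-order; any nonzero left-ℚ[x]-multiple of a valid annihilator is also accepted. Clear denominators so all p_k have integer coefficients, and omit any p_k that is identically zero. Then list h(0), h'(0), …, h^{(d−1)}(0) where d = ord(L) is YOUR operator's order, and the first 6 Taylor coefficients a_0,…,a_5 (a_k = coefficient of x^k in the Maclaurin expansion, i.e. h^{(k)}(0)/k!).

f: a_k = -1, 0, 8, 0, -32/3, 0, …
g: a_k = 3, 0, -27/2, 0, 81/8, 0, …
Product ⇒ symmetric product L₀, ord ≤ 4.
h₀' ⇒ L via d/dx closure of L₀.
L = 49 + 50·Dx^2 + Dx^4  (order 4).
h: a_k = 0, 75, 0, -1201/2, 0, 11765/8, …
ICs: h(0) = 0, h′(0) = 75, h′′(0) = 0, h′′′(0) = -3603.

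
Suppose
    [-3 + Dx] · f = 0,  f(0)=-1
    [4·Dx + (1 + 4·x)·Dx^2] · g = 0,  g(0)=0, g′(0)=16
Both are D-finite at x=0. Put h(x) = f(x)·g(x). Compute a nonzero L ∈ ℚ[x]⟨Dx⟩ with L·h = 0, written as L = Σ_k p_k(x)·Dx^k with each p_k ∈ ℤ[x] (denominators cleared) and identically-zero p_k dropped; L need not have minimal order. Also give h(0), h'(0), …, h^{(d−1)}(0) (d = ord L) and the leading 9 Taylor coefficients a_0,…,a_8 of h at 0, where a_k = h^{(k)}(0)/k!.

L = (-3 + 36·x) + (-2 - 24·x)·Dx + (1 + 4·x)·Dx^2  (order 2).
h: a_k = 0, -16, -16, -184/3, 72, -1726/5, 3350/3, -138043/35, 69997/5, …
ICs: h(0) = 0, h′(0) = -16.

f: a_k = -1, -3, -9/2, -9/2, -27/8, -81/40, -81/80, -243/560, -729/4480, …
g: a_k = 0, 16, -32, 256/3, -256, 4096/5, -8192/3, 65536/7, -32768, …
f·g: L₀ = L_f ⊗_s L_g, ord ≤ 1·2.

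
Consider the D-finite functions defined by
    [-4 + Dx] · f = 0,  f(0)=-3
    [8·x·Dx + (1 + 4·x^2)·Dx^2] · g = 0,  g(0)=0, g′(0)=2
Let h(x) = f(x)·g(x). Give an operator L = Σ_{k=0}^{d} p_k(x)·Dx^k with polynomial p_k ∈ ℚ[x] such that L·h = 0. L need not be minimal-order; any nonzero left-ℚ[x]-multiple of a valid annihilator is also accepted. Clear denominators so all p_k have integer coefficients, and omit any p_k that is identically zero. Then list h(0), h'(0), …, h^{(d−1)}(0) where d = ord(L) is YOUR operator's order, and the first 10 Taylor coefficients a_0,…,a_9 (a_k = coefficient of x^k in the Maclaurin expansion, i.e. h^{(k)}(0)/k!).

f: a_k = -3, -12, -24, -32, -32, -128/5, -256/15, -1024/105, -512/105, -2048/945, …
g: a_k = 0, 2, 0, -8/3, 0, 32/5, 0, -128/7, 0, 512/9, …
Product ⇒ symmetric product L₀, ord ≤ 2.
L = (16 - 32·x + 64·x^2) + (-8 + 8·x - 32·x^2)·Dx + (1 + 4·x^2)·Dx^2  (order 2).
h: a_k = 0, -6, -24, -40, -32, -96/5, -128/3, -1664/35, 6656/105, 31232/315, …
ICs: h(0) = 0, h′(0) = -6.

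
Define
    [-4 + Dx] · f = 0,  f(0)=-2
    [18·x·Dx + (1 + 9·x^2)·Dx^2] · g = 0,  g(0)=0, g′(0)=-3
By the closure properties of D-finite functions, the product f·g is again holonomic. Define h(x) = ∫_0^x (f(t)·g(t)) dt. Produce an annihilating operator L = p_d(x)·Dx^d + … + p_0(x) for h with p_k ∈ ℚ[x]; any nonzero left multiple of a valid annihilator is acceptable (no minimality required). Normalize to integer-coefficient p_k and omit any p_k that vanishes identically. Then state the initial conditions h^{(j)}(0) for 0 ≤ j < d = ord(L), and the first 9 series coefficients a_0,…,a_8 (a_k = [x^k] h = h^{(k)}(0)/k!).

L = (16 - 72·x + 144·x^2)·Dx + (-8 + 18·x - 72·x^2)·Dx^2 + (1 + 9·x^2)·Dx^3  (order 3).
h: a_k = 0, 0, 3, 8, 15/2, -8/5, 43/15, 248/7, -269/420, …
ICs: h(0) = 0, h′(0) = 0, h′′(0) = 6.

f: a_k = -2, -8, -16, -64/3, -64/3, -256/15, -512/45, -2048/315, -1024/315, …
g: a_k = 0, -3, 0, 9, 0, -243/5, 0, 2187/7, 0, …
f·g: L₀ = L_f ⊗_s L_g, ord ≤ 1·2.
h=∫₀ˣh₀: take L = L₀·Dx.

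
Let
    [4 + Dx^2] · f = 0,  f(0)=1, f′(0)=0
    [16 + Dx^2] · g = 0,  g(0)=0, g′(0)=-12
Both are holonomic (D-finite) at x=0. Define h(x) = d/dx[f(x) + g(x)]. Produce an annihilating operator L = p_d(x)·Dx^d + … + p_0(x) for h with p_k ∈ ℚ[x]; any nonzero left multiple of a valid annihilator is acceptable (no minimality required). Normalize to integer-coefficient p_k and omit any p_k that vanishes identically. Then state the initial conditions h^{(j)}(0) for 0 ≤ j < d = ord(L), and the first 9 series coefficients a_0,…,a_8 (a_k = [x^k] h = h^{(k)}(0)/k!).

L = 64 + 20·Dx^2 + Dx^4  (order 4).
h: a_k = -12, -4, 96, 8/3, -128, -8/15, 1024/15, 16/315, -2048/105, …
ICs: h(0) = -12, h′(0) = -4, h′′(0) = 192, h′′′(0) = 16.

f: a_k = 1, 0, -2, 0, 2/3, 0, -4/45, 0, 2/315, …
g: a_k = 0, -12, 0, 32, 0, -128/5, 0, 1024/105, 0, …
L₀ := lclm(L_f,L_g); ord L₀ ≤ 2+2.
Differentiate: ansatz ord ≤ ord L₀ ⇒ L.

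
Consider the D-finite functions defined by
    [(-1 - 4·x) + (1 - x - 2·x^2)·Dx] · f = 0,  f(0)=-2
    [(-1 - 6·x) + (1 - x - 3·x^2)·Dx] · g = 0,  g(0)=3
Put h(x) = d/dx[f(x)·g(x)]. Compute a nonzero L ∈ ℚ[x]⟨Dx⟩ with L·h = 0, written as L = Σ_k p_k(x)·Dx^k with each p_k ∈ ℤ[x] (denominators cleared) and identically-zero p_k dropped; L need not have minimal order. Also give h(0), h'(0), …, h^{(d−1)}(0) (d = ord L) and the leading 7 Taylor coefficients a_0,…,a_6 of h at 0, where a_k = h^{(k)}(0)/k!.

L = (16 + 18·x - 36·x^2 - 368·x^3 - 132·x^4 + 900·x^5 + 720·x^6) + (-2 - 4·x + 39·x^2 + 16·x^3 - 160·x^4 - 69·x^5 + 210·x^6 + 144·x^7)·Dx  (order 1).
h: a_k = -12, -96, -342, -1296, -3960, -12132, -34356, …
ICs: h(0) = -12.

f: a_k = -2, -2, -6, -10, -22, -42, -86, …
g: a_k = 3, 3, 12, 21, 57, 120, 291, …
f·g: L₀ = L_f ⊗_s L_g, ord ≤ 1·1.
h₀' ⇒ L via d/dx closure of L₀.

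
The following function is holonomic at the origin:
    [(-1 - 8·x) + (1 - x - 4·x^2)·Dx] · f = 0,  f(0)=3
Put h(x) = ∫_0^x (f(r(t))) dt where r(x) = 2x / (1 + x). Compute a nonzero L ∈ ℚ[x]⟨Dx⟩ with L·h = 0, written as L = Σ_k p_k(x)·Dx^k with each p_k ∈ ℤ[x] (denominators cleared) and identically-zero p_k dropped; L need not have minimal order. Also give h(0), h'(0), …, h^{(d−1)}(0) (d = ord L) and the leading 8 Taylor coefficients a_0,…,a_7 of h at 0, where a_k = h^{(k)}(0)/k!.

f: a_k = 3, 3, 15, 27, 87, 195, 543, 1323, …
h₀=f(r): pull back L_f along r ⇒ L₀.
Integrate: L := L₀·Dx.
L = (2 + 34·x)·Dx + (-1 - x + 17·x^2 + 17·x^3)·Dx^2  (order 2).
h: a_k = 0, 3, 3, 18, 51/2, 918/5, 289, 15606/7, …
ICs: h(0) = 0, h′(0) = 3.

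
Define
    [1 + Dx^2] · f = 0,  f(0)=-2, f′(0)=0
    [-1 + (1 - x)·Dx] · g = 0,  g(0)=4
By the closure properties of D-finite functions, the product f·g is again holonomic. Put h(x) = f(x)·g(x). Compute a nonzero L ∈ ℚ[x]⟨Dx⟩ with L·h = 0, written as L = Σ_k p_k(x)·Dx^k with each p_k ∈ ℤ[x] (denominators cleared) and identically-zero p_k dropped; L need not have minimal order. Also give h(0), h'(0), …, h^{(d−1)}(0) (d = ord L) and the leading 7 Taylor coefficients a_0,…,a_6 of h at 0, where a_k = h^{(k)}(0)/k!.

f: a_k = -2, 0, 1, 0, -1/12, 0, 1/360, …
g: a_k = 4, 4, 4, 4, 4, 4, 4, …
L₀ := L_f ⊗_s L_g (sym. prod.), ord ≤ 2.
L = (-1 + x) + 2·Dx + (-1 + x)·Dx^2  (order 2).
h: a_k = -8, -8, -4, -4, -13/3, -13/3, -389/90, …
ICs: h(0) = -8, h′(0) = -8.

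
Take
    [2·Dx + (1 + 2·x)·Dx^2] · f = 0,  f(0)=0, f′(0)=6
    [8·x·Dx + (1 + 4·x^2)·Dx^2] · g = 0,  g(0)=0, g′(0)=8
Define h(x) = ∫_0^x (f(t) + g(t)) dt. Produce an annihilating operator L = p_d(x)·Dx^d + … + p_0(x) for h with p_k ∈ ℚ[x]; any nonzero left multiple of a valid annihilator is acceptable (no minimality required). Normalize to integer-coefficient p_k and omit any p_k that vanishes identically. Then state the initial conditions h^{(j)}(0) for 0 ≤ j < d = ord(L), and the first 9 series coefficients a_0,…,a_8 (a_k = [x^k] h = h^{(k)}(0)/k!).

L = (-8 - 48·x + 96·x^2 + 64·x^3)·Dx^2 + (-8 - 16·x + 192·x^3 + 128·x^4)·Dx^3 + (-1 + 2·x + 8·x^2 + 16·x^3 + 48·x^4 + 32·x^5)·Dx^4  (order 4).
h: a_k = 0, 0, 7, -2, -2/3, -12/5, 112/15, -32/7, -16/7, …
ICs: h(0) = 0, h′(0) = 0, h′′(0) = 14, h′′′(0) = -12.

f: a_k = 0, 6, -6, 8, -12, 96/5, -32, 384/7, -96, …
g: a_k = 0, 8, 0, -32/3, 0, 128/5, 0, -512/7, 0, …
h₀=f+g: left-lcm gives L₀, ord ≤ 4.
∫: right-multiply L₀ by Dx.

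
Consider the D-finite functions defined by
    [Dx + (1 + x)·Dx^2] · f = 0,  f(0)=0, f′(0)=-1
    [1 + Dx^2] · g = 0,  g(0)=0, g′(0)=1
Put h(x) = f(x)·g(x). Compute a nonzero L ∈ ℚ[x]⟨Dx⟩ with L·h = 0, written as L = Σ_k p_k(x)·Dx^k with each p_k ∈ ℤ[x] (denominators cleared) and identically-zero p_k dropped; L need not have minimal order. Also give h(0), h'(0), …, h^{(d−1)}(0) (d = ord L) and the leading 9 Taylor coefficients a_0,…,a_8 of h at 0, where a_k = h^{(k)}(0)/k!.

f: a_k = 0, -1, 1/2, -1/3, 1/4, -1/5, 1/6, -1/7, 1/8, …
g: a_k = 0, 1, 0, -1/6, 0, 1/120, 0, -1/5040, 0, …
Product ⇒ symmetric product L₀, ord ≤ 4.
L = (-3 + 6·x + 19·x^2 + 16·x^3 + 4·x^4) + (4 + 20·x + 24·x^2 + 8·x^3)·Dx + (20·x + 42·x^2 + 32·x^3 + 8·x^4)·Dx^2 + (4 + 20·x + 24·x^2 + 8·x^3)·Dx^3 + (3 + 14·x + 23·x^2 + 16·x^3 + 4·x^4)·Dx^4  (order 4).
h: a_k = 0, 0, -1, 1/2, -1/6, 1/6, -11/72, 31/240, -113/1008, …
ICs: h(0) = 0, h′(0) = 0, h′′(0) = -2, h′′′(0) = 3.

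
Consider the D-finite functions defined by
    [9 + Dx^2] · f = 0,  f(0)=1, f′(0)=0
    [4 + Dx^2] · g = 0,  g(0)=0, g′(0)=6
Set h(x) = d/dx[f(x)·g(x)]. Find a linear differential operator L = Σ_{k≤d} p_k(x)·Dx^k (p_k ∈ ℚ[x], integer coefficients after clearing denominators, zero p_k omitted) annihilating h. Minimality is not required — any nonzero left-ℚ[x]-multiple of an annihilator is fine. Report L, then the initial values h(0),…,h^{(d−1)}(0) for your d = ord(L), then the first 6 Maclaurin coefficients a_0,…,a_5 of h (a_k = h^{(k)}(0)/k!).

L = 25 + 26·Dx^2 + Dx^4  (order 4).
h: a_k = 6, 0, -93, 0, 781/4, 0, …
ICs: h(0) = 6, h′(0) = 0, h′′(0) = -186, h′′′(0) = 0.

f: a_k = 1, 0, -9/2, 0, 27/8, 0, …
g: a_k = 0, 6, 0, -4, 0, 4/5, …
f·g: L₀ = L_f ⊗_s L_g, ord ≤ 2·2.
Differentiate: ansatz ord ≤ ord L₀ ⇒ L.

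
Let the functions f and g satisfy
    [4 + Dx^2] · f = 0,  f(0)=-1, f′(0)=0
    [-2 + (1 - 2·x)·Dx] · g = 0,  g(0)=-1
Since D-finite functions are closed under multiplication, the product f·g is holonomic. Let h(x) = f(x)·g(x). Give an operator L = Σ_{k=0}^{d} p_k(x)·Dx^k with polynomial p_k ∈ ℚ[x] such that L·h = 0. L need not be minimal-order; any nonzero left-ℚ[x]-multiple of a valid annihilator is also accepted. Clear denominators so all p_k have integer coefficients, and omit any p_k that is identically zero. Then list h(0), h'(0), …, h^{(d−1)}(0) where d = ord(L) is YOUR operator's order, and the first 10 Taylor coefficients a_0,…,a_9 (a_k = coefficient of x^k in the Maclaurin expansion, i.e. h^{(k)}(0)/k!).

f: a_k = -1, 0, 2, 0, -2/3, 0, 4/45, 0, -2/315, 0, …
g: a_k = -1, -2, -4, -8, -16, -32, -64, -128, -256, -512, …
f·g: L₀ = L_f ⊗_s L_g, ord ≤ 2·1.
L = (-4 + 8·x) + 4·Dx + (-1 + 2·x)·Dx^2  (order 2).
h: a_k = 1, 2, 2, 4, 26/3, 52/3, 1556/45, 3112/45, 8714/63, 17428/63, …
ICs: h(0) = 1, h′(0) = 2.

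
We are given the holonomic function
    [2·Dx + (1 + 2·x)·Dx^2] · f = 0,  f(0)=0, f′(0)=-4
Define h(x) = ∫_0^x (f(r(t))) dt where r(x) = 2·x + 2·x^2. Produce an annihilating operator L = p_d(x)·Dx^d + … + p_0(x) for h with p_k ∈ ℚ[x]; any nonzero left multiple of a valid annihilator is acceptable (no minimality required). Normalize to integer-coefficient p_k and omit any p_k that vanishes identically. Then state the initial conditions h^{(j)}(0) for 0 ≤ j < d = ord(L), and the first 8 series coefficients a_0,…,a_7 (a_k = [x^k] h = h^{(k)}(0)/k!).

f: a_k = 0, -4, 4, -16/3, 8, -64/5, 64/3, -256/7, …
h₀=f(r): pull back L_f along r ⇒ L₀.
∫: right-multiply L₀ by Dx.
L = 2·Dx^2 + (1 + 2·x)·Dx^3  (order 3).
h: a_k = 0, 0, -4, 8/3, -8/3, 16/5, -64/15, 128/21, …
ICs: h(0) = 0, h′(0) = 0, h′′(0) = -8.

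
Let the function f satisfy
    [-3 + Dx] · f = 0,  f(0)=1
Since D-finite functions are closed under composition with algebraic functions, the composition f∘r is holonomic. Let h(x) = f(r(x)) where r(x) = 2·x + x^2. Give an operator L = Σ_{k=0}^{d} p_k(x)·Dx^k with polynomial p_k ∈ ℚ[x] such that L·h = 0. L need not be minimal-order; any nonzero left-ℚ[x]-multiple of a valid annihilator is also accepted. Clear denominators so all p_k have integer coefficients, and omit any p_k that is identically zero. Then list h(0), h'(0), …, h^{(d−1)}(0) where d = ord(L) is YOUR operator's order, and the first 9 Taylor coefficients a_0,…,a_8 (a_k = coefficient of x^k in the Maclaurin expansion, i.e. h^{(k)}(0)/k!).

f: a_k = 1, 3, 9/2, 9/2, 27/8, 81/40, 81/80, 243/560, 729/4480, …
Substitute x→r, Dx→(1/r')Dx; clear ⇒ L₀.
L = (-6 - 6·x) + Dx  (order 1).
h: a_k = 1, 6, 21, 54, 225/2, 999/5, 3123/10, 15363/35, 157761/280, …
ICs: h(0) = 1.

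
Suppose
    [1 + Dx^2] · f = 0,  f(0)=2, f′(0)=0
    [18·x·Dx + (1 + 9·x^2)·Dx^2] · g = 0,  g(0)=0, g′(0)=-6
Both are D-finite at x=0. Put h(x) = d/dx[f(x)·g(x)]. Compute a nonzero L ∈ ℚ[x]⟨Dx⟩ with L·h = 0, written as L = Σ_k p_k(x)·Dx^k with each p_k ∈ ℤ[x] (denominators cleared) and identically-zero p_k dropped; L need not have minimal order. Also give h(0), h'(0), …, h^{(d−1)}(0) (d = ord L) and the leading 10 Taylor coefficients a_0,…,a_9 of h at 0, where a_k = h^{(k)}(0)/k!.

L = (38998 + 738774·x^2 + 15162957·x^4 + 3032640·x^6 - 78732·x^8 - 1771470·x^10 + 531441·x^12) + (20772·x + 1033884·x^3 + 7902360·x^5 + 2624400·x^7 + 1180980·x^9 + 2125764·x^11)·Dx + (39368 + 755028·x^2 + 15369750·x^4 + 3887028·x^6 + 314928·x^8 - 1417176·x^10 + 1062882·x^12)·Dx^2 + (20772·x + 1033884·x^3 + 7902360·x^5 + 2624400·x^7 + 1180980·x^9 + 2125764·x^11)·Dx^3 + (370 + 16254·x^2 + 206793·x^4 + 854388·x^6 + 393660·x^8 + 354294·x^10 + 531441·x^12)·Dx^4  (order 4).
h: a_k = -12, 0, 126, 0, -2129/2, 0, 566341/60, 0, -18912111/224, 0, …
ICs: h(0) = -12, h′(0) = 0, h′′(0) = 252, h′′′(0) = 0.

f: a_k = 2, 0, -1, 0, 1/12, 0, -1/360, 0, 1/20160, 0, …
g: a_k = 0, -6, 0, 18, 0, -486/5, 0, 4374/7, 0, -4374, …
f·g: L₀ = L_f ⊗_s L_g, ord ≤ 2·2.
Differentiate: ansatz ord ≤ ord L₀ ⇒ L.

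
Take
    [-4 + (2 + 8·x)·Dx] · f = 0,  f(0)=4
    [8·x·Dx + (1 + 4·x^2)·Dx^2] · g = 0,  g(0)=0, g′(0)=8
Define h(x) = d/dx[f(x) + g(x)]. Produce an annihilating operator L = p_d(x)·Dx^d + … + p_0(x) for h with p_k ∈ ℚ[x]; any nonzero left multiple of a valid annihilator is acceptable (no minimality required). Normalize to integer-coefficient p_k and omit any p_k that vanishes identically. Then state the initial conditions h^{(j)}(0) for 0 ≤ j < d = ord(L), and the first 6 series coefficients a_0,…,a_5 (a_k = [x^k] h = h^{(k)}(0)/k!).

f: a_k = 4, 8, -8, 16, -40, 112, …
g: a_k = 0, 8, 0, -32/3, 0, 128/5, …
L₀ := lclm(L_f,L_g); ord L₀ ≤ 1+2.
h=h₀': d/dx-closure on L₀ ⇒ L.
L = (-8 - 80·x + 96·x^2 + 192·x^3) + (-10 - 32·x - 64·x^2 + 384·x^3 + 672·x^4)·Dx + (-1 + 24·x^2 + 48·x^3 + 112·x^4 + 192·x^5)·Dx^2  (order 2).
h: a_k = 16, -16, 16, -160, 688, -2016, …
ICs: h(0) = 16, h′(0) = -16.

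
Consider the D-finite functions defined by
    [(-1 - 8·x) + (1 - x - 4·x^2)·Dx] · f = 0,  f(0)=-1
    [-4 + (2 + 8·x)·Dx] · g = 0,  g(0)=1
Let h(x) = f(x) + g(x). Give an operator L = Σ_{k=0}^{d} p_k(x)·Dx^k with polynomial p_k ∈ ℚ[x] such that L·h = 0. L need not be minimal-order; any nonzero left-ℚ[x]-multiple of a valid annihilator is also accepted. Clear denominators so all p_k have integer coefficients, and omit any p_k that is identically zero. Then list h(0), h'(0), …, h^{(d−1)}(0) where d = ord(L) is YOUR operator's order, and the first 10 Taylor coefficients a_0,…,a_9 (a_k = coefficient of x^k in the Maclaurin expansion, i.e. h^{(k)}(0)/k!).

f: a_k = -1, -1, -5, -9, -29, -65, -181, -441, -1165, -2929, …
g: a_k = 1, 2, -2, 4, -10, 28, -84, 264, -858, 2860, …
h₀=f+g: left-lcm gives L₀, ord ≤ 2.
L = (-24 - 156·x - 336·x^2 - 640·x^3) + (14 + 96·x + 420·x^2 + 1184·x^3 + 1600·x^4)·Dx + (1 - 11·x - 90·x^2 - 24·x^3 + 544·x^4 + 640·x^5)·Dx^2  (order 2).
h: a_k = 0, 1, -7, -5, -39, -37, -265, -177, -2023, -69, …
ICs: h(0) = 0, h′(0) = 1.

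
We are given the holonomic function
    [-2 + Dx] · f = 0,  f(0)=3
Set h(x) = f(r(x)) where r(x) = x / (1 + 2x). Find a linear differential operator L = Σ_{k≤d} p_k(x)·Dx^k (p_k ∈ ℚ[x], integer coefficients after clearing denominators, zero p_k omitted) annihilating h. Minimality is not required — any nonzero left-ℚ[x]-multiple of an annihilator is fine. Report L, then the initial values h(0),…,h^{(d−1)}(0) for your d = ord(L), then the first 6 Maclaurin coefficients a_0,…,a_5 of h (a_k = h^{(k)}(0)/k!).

L = -2 + (1 + 4·x + 4·x^2)·Dx  (order 1).
h: a_k = 3, 6, -6, 4, 2, -76/5, …
ICs: h(0) = 3.

f: a_k = 3, 6, 6, 4, 2, 4/5, …
L₀ from L_f via x↦r, Dx↦r'^{-1}Dx.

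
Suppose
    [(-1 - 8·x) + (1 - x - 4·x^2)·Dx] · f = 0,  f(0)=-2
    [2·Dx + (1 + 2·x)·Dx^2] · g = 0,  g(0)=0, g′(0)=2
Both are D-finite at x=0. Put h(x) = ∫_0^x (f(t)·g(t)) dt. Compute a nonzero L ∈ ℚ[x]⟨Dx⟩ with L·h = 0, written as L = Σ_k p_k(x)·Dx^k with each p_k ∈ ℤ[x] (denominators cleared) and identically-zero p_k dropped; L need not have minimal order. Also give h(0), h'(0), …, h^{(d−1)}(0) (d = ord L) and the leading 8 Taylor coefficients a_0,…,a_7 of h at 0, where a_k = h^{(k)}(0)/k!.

L = (10 + 32·x)·Dx + (22·x + 40·x^2)·Dx^2 + (-1 - x + 6·x^2 + 8·x^3)·Dx^3  (order 3).
h: a_k = 0, 0, -2, 0, -16/3, -8/3, -836/45, -2152/105, …
ICs: h(0) = 0, h′(0) = 0, h′′(0) = -4.

f: a_k = -2, -2, -10, -18, -58, -130, -362, -882, …
g: a_k = 0, 2, -2, 8/3, -4, 32/5, -32/3, 128/7, …
h₀=f·g: eliminate ⇒ L₀, order ≤ 1·2.
∫: right-multiply L₀ by Dx.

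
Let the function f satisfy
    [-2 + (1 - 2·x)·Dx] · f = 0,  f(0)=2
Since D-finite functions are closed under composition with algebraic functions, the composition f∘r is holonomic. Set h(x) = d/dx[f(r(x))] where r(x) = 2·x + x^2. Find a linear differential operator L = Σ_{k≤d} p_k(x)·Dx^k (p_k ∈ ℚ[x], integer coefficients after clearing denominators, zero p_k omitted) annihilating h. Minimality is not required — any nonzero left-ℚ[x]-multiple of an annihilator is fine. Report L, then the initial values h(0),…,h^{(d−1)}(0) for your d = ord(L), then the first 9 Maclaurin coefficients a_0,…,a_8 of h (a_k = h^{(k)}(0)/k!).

f: a_k = 2, 4, 8, 16, 32, 64, 128, 256, 512, …
Substitute x→r, Dx→(1/r')Dx; clear ⇒ L₀.
h₀' ⇒ L via d/dx closure of L₀.
L = (9 + 12·x + 6·x^2) + (-1 + 3·x + 6·x^2 + 2·x^3)·Dx  (order 1).
h: a_k = 8, 72, 480, 2848, 15840, 84576, 439040, 2232576, 11175552, …
ICs: h(0) = 8.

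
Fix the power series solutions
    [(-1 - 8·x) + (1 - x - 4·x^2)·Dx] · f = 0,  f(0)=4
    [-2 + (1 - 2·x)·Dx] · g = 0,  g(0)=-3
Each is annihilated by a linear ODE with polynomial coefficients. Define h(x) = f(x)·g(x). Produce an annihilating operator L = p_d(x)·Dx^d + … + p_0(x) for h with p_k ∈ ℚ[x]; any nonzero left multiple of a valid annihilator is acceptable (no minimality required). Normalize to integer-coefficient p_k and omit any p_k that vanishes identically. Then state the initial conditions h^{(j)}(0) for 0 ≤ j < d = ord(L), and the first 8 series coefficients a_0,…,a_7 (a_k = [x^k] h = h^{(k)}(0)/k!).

L = (-3 - 4·x + 24·x^2) + (1 - 3·x - 2·x^2 + 8·x^3)·Dx  (order 1).
h: a_k = -12, -36, -132, -372, -1092, -2964, -8100, -21492, …
ICs: h(0) = -12.

f: a_k = 4, 4, 20, 36, 116, 260, 724, 1764, …
g: a_k = -3, -6, -12, -24, -48, -96, -192, -384, …
Sym-product of L_f,L_g gives L₀ (≤ ord 1).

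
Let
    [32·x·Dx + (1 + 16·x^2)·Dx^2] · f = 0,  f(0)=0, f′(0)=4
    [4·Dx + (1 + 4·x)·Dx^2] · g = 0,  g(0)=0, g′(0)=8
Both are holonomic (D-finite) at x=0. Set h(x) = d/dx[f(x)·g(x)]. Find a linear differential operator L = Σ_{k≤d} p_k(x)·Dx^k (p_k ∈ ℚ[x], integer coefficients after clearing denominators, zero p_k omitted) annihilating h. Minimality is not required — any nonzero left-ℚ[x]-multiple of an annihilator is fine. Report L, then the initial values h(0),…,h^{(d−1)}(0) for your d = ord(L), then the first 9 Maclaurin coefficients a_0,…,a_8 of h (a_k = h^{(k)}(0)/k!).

f: a_k = 0, 4, 0, -64/3, 0, 1024/5, 0, -16384/7, 0, …
g: a_k = 0, 8, -16, 128/3, -128, 2048/5, -4096/3, 32768/7, -16384, …
h₀=f·g: eliminate ⇒ L₀, order ≤ 2·2.
h=h₀': d/dx-closure on L₀ ⇒ L.
L = (1536 + 11264·x + 81920·x^2 + 638976·x^3 + 1966080·x^4 + 3407872·x^5 + 4194304·x^7) + (288 + 7936·x + 78848·x^2 + 495616·x^3 + 2228224·x^4 + 6094848·x^5 + 9175040·x^6 + 3145728·x^7 + 14680064·x^8)·Dx + (48 + 1024·x + 12288·x^2 + 79872·x^3 + 368640·x^4 + 1277952·x^5 + 3145728·x^6 + 4718592·x^7 + 3145728·x^8 + 8388608·x^9)·Dx^2 + (5 + 72·x + 592·x^2 + 3584·x^3 + 16896·x^4 + 61440·x^5 + 172032·x^6 + 393216·x^7 + 589824·x^8 + 524288·x^9 + 1048576·x^10)·Dx^3  (order 3).
h: a_k = 0, 64, -192, 0, -2560/3, 212992/15, -630784/15, 0, -7929856/35, …
ICs: h(0) = 0, h′(0) = 64, h′′(0) = -384.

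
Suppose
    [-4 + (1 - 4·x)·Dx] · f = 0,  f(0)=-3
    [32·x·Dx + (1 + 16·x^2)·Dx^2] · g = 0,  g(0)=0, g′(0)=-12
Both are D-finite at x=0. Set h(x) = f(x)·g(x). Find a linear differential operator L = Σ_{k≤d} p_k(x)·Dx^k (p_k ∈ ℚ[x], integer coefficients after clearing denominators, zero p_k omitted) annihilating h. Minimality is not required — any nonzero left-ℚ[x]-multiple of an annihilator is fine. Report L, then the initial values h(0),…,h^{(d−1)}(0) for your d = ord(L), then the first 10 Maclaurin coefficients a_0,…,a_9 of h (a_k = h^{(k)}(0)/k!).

L = 128·x + (8 - 32·x + 256·x^2)·Dx + (-1 + 4·x - 16·x^2 + 64·x^3)·Dx^2  (order 2).
h: a_k = 0, 36, 144, 384, 1536, 39936/5, 159744/5, 3735552/35, 14942208/35, 68943872/35, …
ICs: h(0) = 0, h′(0) = 36.

f: a_k = -3, -12, -48, -192, -768, -3072, -12288, -49152, -196608, -786432, …
g: a_k = 0, -12, 0, 64, 0, -3072/5, 0, 49152/7, 0, -262144/3, …
f·g: L₀ = L_f ⊗_s L_g, ord ≤ 1·2.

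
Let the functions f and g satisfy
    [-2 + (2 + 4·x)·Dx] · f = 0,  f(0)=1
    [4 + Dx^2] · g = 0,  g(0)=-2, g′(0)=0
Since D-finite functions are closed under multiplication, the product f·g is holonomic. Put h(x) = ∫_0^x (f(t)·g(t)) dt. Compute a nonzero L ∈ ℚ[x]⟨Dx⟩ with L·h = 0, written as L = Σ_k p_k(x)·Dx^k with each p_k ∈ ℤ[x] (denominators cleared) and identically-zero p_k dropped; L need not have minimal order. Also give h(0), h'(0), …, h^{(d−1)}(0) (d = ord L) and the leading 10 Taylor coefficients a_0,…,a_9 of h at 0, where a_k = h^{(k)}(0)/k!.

f: a_k = 1, 1, -1/2, 1/2, -5/8, 7/8, -21/16, 33/16, -429/128, 715/128, …
g: a_k = -2, 0, 4, 0, -4/3, 0, 8/45, 0, -4/315, 0, …
L₀ := L_f ⊗_s L_g (sym. prod.), ord ≤ 2.
h=∫₀ˣh₀: take L = L₀·Dx.
L = (7 + 16·x + 16·x^2)·Dx + (-2 - 4·x)·Dx^2 + (1 + 4·x + 4·x^2)·Dx^3  (order 3).
h: a_k = 0, -2, -1, 5/3, 3/4, -5/12, -13/72, 349/2520, -401/2880, 44047/181440, …
ICs: h(0) = 0, h′(0) = -2, h′′(0) = -2.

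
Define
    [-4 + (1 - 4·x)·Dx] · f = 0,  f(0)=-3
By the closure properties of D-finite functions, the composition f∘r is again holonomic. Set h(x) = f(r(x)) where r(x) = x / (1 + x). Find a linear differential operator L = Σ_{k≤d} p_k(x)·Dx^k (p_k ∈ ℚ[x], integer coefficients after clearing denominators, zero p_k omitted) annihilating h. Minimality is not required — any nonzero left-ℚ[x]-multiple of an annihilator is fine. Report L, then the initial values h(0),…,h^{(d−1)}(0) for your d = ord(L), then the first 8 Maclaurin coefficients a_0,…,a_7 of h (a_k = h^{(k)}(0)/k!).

f: a_k = -3, -12, -48, -192, -768, -3072, -12288, -49152, …
L₀ from L_f via x↦r, Dx↦r'^{-1}Dx.
L = 4 + (-1 + 2·x + 3·x^2)·Dx  (order 1).
h: a_k = -3, -12, -36, -108, -324, -972, -2916, -8748, …
ICs: h(0) = -3.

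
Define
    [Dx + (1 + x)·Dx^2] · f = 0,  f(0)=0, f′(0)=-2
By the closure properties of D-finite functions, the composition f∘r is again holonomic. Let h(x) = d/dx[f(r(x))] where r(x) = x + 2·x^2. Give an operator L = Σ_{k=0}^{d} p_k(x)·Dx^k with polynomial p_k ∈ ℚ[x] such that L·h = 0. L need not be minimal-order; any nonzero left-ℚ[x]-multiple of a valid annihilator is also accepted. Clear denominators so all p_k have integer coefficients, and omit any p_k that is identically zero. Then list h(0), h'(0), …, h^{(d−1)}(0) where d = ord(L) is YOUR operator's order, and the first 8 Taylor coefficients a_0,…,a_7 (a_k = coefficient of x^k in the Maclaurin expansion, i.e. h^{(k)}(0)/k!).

f: a_k = 0, -2, 1, -2/3, 1/2, -2/5, 1/3, -2/7, …
Substitute x→r, Dx→(1/r')Dx; clear ⇒ L₀.
h=h₀': d/dx-closure on L₀ ⇒ L.
L = (-3 + 4·x + 8·x^2) + (1 + 5·x + 6·x^2 + 8·x^3)·Dx  (order 1).
h: a_k = -2, -6, 10, 2, -22, 18, 26, -62, …
ICs: h(0) = -2.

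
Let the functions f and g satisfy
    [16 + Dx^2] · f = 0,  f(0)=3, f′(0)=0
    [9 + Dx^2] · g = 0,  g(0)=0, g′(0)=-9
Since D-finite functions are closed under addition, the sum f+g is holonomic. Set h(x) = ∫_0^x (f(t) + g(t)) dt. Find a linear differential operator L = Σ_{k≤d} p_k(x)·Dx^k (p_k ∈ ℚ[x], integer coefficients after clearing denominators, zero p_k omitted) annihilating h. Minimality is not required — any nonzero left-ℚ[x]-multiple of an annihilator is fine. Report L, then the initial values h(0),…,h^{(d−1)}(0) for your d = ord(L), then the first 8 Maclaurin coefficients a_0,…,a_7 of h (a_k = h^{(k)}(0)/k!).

f: a_k = 3, 0, -24, 0, 32, 0, -256/15, 0, …
g: a_k = 0, -9, 0, 27/2, 0, -243/40, 0, 729/560, …
f+g: L₀ = lclm(L_f,L_g), ord ≤ 2+2.
Integrate: L := L₀·Dx.
L = 144·Dx + 25·Dx^3 + Dx^5  (order 5).
h: a_k = 0, 3, -9/2, -8, 27/8, 32/5, -81/80, -256/105, …
ICs: h(0) = 0, h′(0) = 3, h′′(0) = -9, h′′′(0) = -48, h′′′′(0) = 81.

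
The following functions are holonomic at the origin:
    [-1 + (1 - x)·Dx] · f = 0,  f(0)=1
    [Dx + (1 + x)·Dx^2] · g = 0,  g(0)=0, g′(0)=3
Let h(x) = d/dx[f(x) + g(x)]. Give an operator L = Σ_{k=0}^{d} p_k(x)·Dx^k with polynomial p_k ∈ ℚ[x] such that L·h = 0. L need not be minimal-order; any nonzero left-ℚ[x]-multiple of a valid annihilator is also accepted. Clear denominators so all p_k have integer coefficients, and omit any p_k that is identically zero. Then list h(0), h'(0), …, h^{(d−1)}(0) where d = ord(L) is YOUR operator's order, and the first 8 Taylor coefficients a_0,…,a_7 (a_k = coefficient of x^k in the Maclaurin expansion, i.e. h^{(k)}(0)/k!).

f: a_k = 1, 1, 1, 1, 1, 1, 1, 1, …
g: a_k = 0, 3, -3/2, 1, -3/4, 3/5, -1/2, 3/7, …
L₀ := lclm(L_f,L_g); ord L₀ ≤ 1+2.
h₀' ⇒ L via d/dx closure of L₀.
L = (10 + 2·x) + (4 + 16·x + 4·x^2)·Dx + (-3 - x + 3·x^2 + x^3)·Dx^2  (order 2).
h: a_k = 4, -1, 6, 1, 8, 3, 10, 5, …
ICs: h(0) = 4, h′(0) = -1.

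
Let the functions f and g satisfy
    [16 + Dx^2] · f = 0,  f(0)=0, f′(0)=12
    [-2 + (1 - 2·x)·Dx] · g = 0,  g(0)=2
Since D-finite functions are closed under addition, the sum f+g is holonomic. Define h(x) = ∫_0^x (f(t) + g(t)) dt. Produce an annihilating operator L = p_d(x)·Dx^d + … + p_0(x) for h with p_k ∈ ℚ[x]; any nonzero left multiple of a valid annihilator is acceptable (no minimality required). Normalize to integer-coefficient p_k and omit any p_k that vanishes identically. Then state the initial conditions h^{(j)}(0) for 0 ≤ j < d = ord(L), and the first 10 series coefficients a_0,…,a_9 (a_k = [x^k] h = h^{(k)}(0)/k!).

f: a_k = 0, 12, 0, -32, 0, 128/5, 0, -1024/105, 0, 2048/945, …
g: a_k = 2, 4, 8, 16, 32, 64, 128, 256, 512, 1024, …
h₀=f+g: left-lcm gives L₀, ord ≤ 3.
∫: right-multiply L₀ by Dx.
L = (-160 + 256·x - 256·x^2)·Dx + (48 - 224·x + 384·x^2 - 256·x^3)·Dx^2 + (-10 + 16·x - 16·x^2)·Dx^3 + (3 - 14·x + 24·x^2 - 16·x^3)·Dx^4  (order 4).
h: a_k = 0, 2, 8, 8/3, -4, 32/5, 224/15, 128/7, 3232/105, 512/9, …
ICs: h(0) = 0, h′(0) = 2, h′′(0) = 16, h′′′(0) = 16.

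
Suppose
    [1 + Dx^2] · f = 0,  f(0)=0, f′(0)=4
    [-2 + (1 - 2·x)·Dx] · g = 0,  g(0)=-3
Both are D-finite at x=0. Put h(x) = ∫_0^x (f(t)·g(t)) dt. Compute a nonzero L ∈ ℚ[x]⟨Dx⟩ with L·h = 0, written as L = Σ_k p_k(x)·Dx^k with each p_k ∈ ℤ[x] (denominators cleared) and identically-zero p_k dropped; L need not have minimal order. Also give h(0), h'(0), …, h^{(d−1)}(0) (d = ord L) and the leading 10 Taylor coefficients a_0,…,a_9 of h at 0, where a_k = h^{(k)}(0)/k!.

f: a_k = 0, 4, 0, -2/3, 0, 1/30, 0, -1/1260, 0, 1/90720, …
g: a_k = -3, -6, -12, -24, -48, -96, -192, -384, -768, -1536, …
Sym-product of L_f,L_g gives L₀ (≤ ord 2).
h=∫h₀ ⇒ L = L₀·Dx.
L = (-1 + 2·x)·Dx + 4·Dx^2 + (-1 + 2·x)·Dx^3  (order 3).
h: a_k = 0, 0, -6, -8, -23/2, -92/5, -1841/60, -263/5, -309287/3360, -309287/1890, …
ICs: h(0) = 0, h′(0) = 0, h′′(0) = -12.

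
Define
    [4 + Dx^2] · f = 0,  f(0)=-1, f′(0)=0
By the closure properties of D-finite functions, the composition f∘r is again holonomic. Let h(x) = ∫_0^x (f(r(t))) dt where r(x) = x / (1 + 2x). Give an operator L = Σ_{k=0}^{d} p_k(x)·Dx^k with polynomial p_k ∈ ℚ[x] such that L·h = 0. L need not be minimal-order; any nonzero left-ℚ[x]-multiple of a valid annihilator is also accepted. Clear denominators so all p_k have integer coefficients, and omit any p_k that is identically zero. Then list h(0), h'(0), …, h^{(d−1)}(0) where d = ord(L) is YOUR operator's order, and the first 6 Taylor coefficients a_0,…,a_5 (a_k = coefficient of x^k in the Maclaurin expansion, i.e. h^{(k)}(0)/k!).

f: a_k = -1, 0, 2, 0, -2/3, 0, …
L₀ from L_f via x↦r, Dx↦r'^{-1}Dx.
h=∫₀ˣh₀: take L = L₀·Dx.
L = 4·Dx + (4 + 24·x + 48·x^2 + 32·x^3)·Dx^2 + (1 + 8·x + 24·x^2 + 32·x^3 + 16·x^4)·Dx^3  (order 3).
h: a_k = 0, -1, 0, 2/3, -2, 14/3, …
ICs: h(0) = 0, h′(0) = -1, h′′(0) = 0.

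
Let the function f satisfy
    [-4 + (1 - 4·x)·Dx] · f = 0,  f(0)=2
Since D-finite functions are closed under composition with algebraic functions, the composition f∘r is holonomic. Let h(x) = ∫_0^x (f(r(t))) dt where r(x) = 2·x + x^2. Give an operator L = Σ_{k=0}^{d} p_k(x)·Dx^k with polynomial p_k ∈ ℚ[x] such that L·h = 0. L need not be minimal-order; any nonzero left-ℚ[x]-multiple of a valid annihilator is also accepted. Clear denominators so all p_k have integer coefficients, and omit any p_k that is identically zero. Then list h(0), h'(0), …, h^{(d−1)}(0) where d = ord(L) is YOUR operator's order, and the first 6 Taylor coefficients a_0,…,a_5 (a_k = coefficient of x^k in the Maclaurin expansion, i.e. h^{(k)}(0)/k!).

f: a_k = 2, 8, 32, 128, 512, 2048, …
h₀=f(r): pull back L_f along r ⇒ L₀.
Integrate: L := L₀·Dx.
L = (8 + 8·x)·Dx + (-1 + 8·x + 4·x^2)·Dx^2  (order 2).
h: a_k = 0, 2, 8, 136/3, 288, 1952, …
ICs: h(0) = 0, h′(0) = 2.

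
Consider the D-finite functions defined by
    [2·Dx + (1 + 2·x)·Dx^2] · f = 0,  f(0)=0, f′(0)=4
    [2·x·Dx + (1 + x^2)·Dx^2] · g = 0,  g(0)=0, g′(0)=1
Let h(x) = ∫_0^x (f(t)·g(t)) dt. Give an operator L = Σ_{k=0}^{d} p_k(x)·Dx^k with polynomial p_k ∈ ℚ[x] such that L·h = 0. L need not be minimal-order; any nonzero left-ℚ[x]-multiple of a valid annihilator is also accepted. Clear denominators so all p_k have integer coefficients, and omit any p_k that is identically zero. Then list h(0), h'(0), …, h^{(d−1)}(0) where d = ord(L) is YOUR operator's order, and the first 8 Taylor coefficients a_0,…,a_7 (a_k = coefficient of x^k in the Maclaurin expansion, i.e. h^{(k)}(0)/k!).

L = (24 + 80·x + 88·x^2 + 240·x^3 + 240·x^4 + 208·x^5 + 16·x^7)·Dx^2 + (12 + 80·x + 332·x^2 + 608·x^3 + 880·x^4 + 744·x^5 + 560·x^6 + 24·x^7 + 56·x^8)·Dx^3 + (12 + 52·x + 168·x^2 + 372·x^3 + 516·x^4 + 564·x^5 + 384·x^6 + 276·x^7 + 24·x^8 + 32·x^9)·Dx^4 + (2 + 12·x + 34·x^2 + 64·x^3 + 87·x^4 + 96·x^5 + 84·x^6 + 48·x^7 + 33·x^8 + 4·x^9 + 4·x^10)·Dx^5  (order 5).
h: a_k = 0, 0, 0, 4/3, -1, 4/5, -10/9, 76/45, …
ICs: h(0) = 0, h′(0) = 0, h′′(0) = 0, h′′′(0) = 8, h′′′′(0) = -24.

f: a_k = 0, 4, -4, 16/3, -8, 64/5, -64/3, 256/7, …
g: a_k = 0, 1, 0, -1/3, 0, 1/5, 0, -1/7, …
L₀ := L_f ⊗_s L_g (sym. prod.), ord ≤ 4.
∫: right-multiply L₀ by Dx.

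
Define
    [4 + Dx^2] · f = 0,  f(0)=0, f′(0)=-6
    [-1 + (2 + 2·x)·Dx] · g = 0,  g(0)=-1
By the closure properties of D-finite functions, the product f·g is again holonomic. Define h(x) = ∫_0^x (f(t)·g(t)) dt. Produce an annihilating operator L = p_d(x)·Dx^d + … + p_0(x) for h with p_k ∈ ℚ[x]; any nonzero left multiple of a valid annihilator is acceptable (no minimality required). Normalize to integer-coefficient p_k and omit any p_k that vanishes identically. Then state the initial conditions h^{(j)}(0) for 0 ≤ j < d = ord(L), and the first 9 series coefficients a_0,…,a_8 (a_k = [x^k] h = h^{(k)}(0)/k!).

L = (19 + 32·x + 16·x^2)·Dx + (-4 - 4·x)·Dx^2 + (4 + 8·x + 4·x^2)·Dx^3  (order 3).
h: a_k = 0, 0, 3, 1, -19/16, -13/40, 341/1920, 201/4480, -7687/430080, …
ICs: h(0) = 0, h′(0) = 0, h′′(0) = 6.

f: a_k = 0, -6, 0, 4, 0, -4/5, 0, 8/105, 0, …
g: a_k = -1, -1/2, 1/8, -1/16, 5/128, -7/256, 21/1024, -33/2048, 429/32768, …
Sym-product of L_f,L_g gives L₀ (≤ ord 2).
h=∫₀ˣh₀: take L = L₀·Dx.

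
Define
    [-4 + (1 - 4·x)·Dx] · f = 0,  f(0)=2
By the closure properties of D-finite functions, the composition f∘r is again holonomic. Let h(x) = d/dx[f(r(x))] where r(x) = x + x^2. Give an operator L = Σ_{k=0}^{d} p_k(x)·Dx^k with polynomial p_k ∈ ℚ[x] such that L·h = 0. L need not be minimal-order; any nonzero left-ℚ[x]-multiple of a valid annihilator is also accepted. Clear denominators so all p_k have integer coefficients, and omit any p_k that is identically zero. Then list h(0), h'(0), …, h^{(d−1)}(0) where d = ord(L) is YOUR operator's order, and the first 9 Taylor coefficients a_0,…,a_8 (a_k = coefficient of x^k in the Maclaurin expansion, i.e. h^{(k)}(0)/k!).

f: a_k = 2, 8, 32, 128, 512, 2048, 8192, 32768, 131072, …
Change of var in L_f (x↦r) gives L₀.
h₀' ⇒ L via d/dx closure of L₀.
L = (10 + 24·x + 24·x^2) + (-1 + 2·x + 12·x^2 + 8·x^3)·Dx  (order 1).
h: a_k = 8, 80, 576, 3712, 22400, 129792, 731136, 4034560, 21915648, …
ICs: h(0) = 8.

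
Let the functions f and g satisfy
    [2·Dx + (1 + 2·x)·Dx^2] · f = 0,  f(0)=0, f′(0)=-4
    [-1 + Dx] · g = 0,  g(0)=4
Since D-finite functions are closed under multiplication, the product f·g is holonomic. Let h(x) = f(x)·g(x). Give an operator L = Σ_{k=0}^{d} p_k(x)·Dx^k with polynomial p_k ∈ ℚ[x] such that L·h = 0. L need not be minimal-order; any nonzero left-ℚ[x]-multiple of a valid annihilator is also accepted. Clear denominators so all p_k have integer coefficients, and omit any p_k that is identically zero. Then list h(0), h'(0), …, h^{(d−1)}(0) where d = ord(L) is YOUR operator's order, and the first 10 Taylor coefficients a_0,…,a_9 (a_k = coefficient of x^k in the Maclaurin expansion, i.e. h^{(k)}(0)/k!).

L = (-1 + 2·x) - 4·x·Dx + (1 + 2·x)·Dx^2  (order 2).
h: a_k = 0, -16, 0, -40/3, 16, -418/15, 424/9, -25829/315, 6526/45, -393007/1512, …
ICs: h(0) = 0, h′(0) = -16.

f: a_k = 0, -4, 4, -16/3, 8, -64/5, 64/3, -256/7, 64, -1024/9, …
g: a_k = 4, 4, 2, 2/3, 1/6, 1/30, 1/180, 1/1260, 1/10080, 1/90720, …
f·g: L₀ = L_f ⊗_s L_g, ord ≤ 2·1.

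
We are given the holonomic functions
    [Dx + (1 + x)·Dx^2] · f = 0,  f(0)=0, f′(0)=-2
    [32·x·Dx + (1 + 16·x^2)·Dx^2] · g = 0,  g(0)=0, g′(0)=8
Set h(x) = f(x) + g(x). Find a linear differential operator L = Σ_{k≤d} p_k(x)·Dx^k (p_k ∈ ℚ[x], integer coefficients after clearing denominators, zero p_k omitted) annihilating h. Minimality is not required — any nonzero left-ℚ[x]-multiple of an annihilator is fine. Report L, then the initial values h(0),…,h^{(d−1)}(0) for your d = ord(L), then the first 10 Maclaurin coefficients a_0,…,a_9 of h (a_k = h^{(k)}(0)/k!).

L = (-32 - 96·x + 1536·x^2 + 512·x^3)·Dx + (-34 - 64·x + 1440·x^2 + 3072·x^3 + 1024·x^4)·Dx^2 + (-1 + 31·x + 32·x^2 + 512·x^3 + 768·x^4 + 256·x^5)·Dx^3  (order 3).
h: a_k = 0, 6, 1, -130/3, 1/2, 2046/5, 1/3, -32770/7, 1/4, 58254, …
ICs: h(0) = 0, h′(0) = 6, h′′(0) = 2.

f: a_k = 0, -2, 1, -2/3, 1/2, -2/5, 1/3, -2/7, 1/4, -2/9, …
g: a_k = 0, 8, 0, -128/3, 0, 2048/5, 0, -32768/7, 0, 524288/9, …
L₀ := lclm(L_f,L_g); ord L₀ ≤ 2+2.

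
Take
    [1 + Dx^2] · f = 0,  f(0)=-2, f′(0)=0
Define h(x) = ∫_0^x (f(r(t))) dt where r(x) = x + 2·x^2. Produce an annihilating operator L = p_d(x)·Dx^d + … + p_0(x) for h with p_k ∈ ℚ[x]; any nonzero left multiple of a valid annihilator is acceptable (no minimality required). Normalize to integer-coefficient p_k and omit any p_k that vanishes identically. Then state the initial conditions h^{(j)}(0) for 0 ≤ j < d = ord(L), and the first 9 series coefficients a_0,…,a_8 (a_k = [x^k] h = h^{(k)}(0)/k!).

L = (1 + 12·x + 48·x^2 + 64·x^3)·Dx - 4·Dx^2 + (1 + 4·x)·Dx^3  (order 3).
h: a_k = 0, -2, 0, 1/3, 1, 47/60, -1/9, -719/2520, -79/240, …
ICs: h(0) = 0, h′(0) = -2, h′′(0) = 0.

f: a_k = -2, 0, 1, 0, -1/12, 0, 1/360, 0, -1/20160, …
h₀=f(r): pull back L_f along r ⇒ L₀.
Integrate: L := L₀·Dx.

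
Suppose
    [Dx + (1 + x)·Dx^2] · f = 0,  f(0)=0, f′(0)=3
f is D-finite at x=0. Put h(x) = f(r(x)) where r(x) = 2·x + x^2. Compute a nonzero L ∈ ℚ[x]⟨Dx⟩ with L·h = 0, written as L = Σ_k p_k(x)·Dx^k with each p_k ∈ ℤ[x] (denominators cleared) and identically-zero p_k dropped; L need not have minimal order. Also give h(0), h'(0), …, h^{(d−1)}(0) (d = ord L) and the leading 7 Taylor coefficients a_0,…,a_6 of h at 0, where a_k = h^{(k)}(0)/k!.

L = Dx + (1 + x)·Dx^2  (order 2).
h: a_k = 0, 6, -3, 2, -3/2, 6/5, -1, …
ICs: h(0) = 0, h′(0) = 6.

f: a_k = 0, 3, -3/2, 1, -3/4, 3/5, -1/2, …
Substitute x→r, Dx→(1/r')Dx; clear ⇒ L₀.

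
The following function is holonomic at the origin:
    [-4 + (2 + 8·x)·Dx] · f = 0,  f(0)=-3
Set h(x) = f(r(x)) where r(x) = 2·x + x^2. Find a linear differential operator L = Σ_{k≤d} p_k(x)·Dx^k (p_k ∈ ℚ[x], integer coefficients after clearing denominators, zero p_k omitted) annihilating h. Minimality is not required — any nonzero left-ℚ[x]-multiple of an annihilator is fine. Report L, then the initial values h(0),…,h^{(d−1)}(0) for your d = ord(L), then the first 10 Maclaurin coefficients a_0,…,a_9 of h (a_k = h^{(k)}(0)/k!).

f: a_k = -3, -6, 6, -12, 30, -84, 252, -792, 2574, -8580, …
f∘r: x↦r, Dx↦Dx/r' in L_f ⇒ L₀.
L = (-4 - 4·x) + (1 + 8·x + 4·x^2)·Dx  (order 1).
h: a_k = -3, -12, 18, -72, 342, -1800, 10116, -59472, 361278, -2249928, …
ICs: h(0) = -3.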